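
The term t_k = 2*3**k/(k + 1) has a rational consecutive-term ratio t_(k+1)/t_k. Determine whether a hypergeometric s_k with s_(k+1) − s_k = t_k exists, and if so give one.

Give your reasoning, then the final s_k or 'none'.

Compute t_(k+1)/t_k: get 3*(k + 1)/(k + 2).
Normal form (A,B,C) = (3*k + 3, k + 2, 1).
Need (3*k + 3)·f(k+1) − (k + 1)·f(k) = 1.
Bound: deg f ≤ -1.
deg f ≤ -1 is impossible — no certificate.

none (Gosper's algorithm certifies no s_k)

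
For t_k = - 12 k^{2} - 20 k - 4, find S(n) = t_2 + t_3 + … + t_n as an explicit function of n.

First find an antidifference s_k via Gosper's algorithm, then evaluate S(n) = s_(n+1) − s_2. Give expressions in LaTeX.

S(n) = - 4 n^{3} - 16 n^{2} - 16 n + 36

r(k) = (3*k**2 + 11*k + 9)/(3*k**2 + 5*k + 1) after simplifying.
Factor: A=1; B=1; C=k**2 + 5*k/3 + 1/3.
Solve (1)·f(k+1) − (1)·f(k) = k**2 + 5*k/3 + 1/3.
deg f ≤ 3 (via 0,0,2).
A polynomial solution: f(k) = k*(k**2 + k - 1)/3.
Then R = B(k−1)f/C = k*(k**2 + k - 1)/(3*k**2 + 5*k + 1), so s_k = R(k)·t_k = 4*k*(-k**2 - k + 1).
Check: Δs_k = -12*k**2 - 20*k - 4. ✓
Evaluate: s_(n+1) = -4*n**3 - 16*n**2 - 16*n - 4; subtract s_(2) = -40 ⇒ S(n) = -4*n**3 - 16*n**2 - 16*n + 36.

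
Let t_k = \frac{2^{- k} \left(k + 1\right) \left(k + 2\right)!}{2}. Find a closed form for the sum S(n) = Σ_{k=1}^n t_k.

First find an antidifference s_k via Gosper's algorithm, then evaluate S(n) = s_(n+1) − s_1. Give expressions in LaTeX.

t_(k+1)/t_k = (k + 2)*(k + 3)/(2*(k + 1)).
So A=k/2 + 3/2 and B=1, with C=k + 1.
Solve (k/2 + 3/2)·f(k+1) − (1)·f(k) = k + 1.
d = 0 from the (1,0,1) case.
Solving with deg f ≤ 0: f(k) = 2.
Get s_k = R·t_k = factorial(k + 2)/2**k with R(k) = B(k−1)f(k)/C(k) = 2/(k + 1).
Δs = (k + 1)*factorial(k + 2)/(2*2**k), as required.
Σ_(k=1)^n t_k = s_(n+1) − s_(1) = (2**(-n - 1)*factorial(n + 3)) − (3), i.e. -3 + factorial(n + 3)/(2*2**n).

S(n) = -3 + \frac{2^{- n} \left(n + 3\right)!}{2}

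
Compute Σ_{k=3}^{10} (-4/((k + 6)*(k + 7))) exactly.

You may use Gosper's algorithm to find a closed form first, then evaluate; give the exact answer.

t_(k+1)/t_k = (k + 6)/(k + 8).
A = k + 6, B = k + 8, C = 1.
Set up (k + 6)·f(k+1) − (k + 7)·f(k) − (1) = 0.
From deg A=1, deg B=1, deg C=0: d=1.
A polynomial solution: f(k) = k/6.
Then R = B(k−1)f/C = k*(k + 7)/6, so s_k = R(k)·t_k = -2*k/(3*k + 18).
Check: Δs_k = -4/(k**2 + 13*k + 42). ✓
Sum = s_(11) − s_(3); s_(11) = -22/51, s_(3) = -2/9 ⇒ -32/153.

Σ = -32/153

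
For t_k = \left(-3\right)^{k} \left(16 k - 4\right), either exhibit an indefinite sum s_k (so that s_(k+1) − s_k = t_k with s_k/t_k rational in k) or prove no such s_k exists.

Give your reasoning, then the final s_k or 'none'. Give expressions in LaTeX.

The ratio is 3*(-4*k - 3)/(4*k - 1).
Gosper form: A/B · C(k+1)/C(k) with A=-3, B=1, C=k - 1/4.
f must satisfy (-3)·f(k+1) − (1)·f(k) = k - 1/4.
d = 1 from the (0,0,1) case.
Coefficient equations give f(k) = -(k - 1)/4.
So s_k = (B(k−1)f/C)·t_k = (-(k - 1)/(4*k - 1))·t_k = 4*(-3)**k*(1 - k).
s_(k+1) − s_k = (-3)**k*(16*k - 4) = t_k.

s_k = 4 \left(-3\right)^{k} \left(1 - k\right)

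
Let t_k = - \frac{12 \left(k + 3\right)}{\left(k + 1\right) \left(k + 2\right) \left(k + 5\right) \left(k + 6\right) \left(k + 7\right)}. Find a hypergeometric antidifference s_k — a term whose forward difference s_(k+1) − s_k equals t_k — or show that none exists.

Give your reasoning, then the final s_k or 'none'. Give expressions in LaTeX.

s_k = \frac{2 k \left(- k^{2} - 12 k - 41\right)}{15 \left(k^{3} + 12 k^{2} + 41 k + 30\right)}

Compute t_(k+1)/t_k: get (k + 1)*(k + 4)*(k + 5)/((k + 3)**2*(k + 8)).
Factor: A=k + 1; B=k + 8; C=k**3 + 10*k**2 + 33*k + 36.
Solve (k + 1)·f(k+1) − (k + 7)·f(k) = k**3 + 10*k**2 + 33*k + 36.
deg f ≤ 6 (via 1,1,3).
Solving with deg f ≤ 6: f(k) = k*(k + 2)*(k + 3)*(k + 4)*(k**2 + 12*k + 41)/90.
Certificate R = B(k−1)f/C = k*(k + 2)*(k + 7)*(k**2 + 12*k + 41)/(90*(k + 3)) gives s_k = 2*k*(-k**2 - 12*k - 41)/(15*(k**3 + 12*k**2 + 41*k + 30)).
Δs = 12*(-k - 3)/(k**5 + 21*k**4 + 163*k**3 + 567*k**2 + 844*k + 420), as required.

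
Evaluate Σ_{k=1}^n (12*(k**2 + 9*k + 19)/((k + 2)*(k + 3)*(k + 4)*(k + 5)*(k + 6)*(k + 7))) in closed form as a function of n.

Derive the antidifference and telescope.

S(n) = 4*n*(n**2 + 15*n + 71)/(105*(n**3 + 15*n**2 + 71*n + 105))

Step 1: r(k) = (k + 2)*(9*k + (k + 1)**2 + 28)/((k + 8)*(k**2 + 9*k + 19)).
Gosper form: A/B · C(k+1)/C(k) with A=k + 2, B=k + 8, C=k**2 + 9*k + 19.
Need (k + 2)·f(k+1) − (k + 7)·f(k) = k**2 + 9*k + 19.
deg f ≤ 5 (via 1,1,2).
Coefficient equations give f(k) = k*(k + 3)*(k + 5)*(k**2 + 12*k + 44)/144.
Get s_k = R·t_k = k*(k**2 + 12*k + 44)/(12*(k**3 + 12*k**2 + 44*k + 48)) with R(k) = B(k−1)f(k)/C(k) = k*(k + 3)*(k + 5)*(k + 7)*(k**2 + 12*k + 44)/(144*(k**2 + 9*k + 19)).
Check: Δs_k = 12*(k**2 + 9*k + 19)/(k**6 + 27*k**5 + 295*k**4 + 1665*k**3 + 5104*k**2 + 8028*k + 5040). ✓
s_(n+1) = (n**3 + 15*n**2 + 71*n + 57)/(12*(n**3 + 15*n**2 + 71*n + 105)) and s_(1) = 19/420, so S(n) = 4*n*(n**2 + 15*n + 71)/(105*(n**3 + 15*n**2 + 71*n + 105)).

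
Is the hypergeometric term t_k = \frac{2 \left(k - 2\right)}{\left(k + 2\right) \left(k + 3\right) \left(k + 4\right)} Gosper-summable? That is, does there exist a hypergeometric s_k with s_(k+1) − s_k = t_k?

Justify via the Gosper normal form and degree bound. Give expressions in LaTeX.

Step 1: r(k) = (k - 1)*(k + 2)/((k - 2)*(k + 5)).
Take A(k)=k + 2, B(k)=k + 5, C(k)=k - 2.
Need (k + 2)·f(k+1) − (k + 4)·f(k) = k - 2.
deg f ≤ 2 (via 1,1,1).
A polynomial solution: f(k) = -k.
Certificate R = B(k−1)f/C = -k*(k + 4)/(k - 2) gives s_k = -2*k/((k + 2)*(k + 3)).
Check: Δs_k = 2*(k - 2)/(k**3 + 9*k**2 + 26*k + 24). ✓

Yes. s_k = - \frac{2 k}{\left(k + 2\right) \left(k + 3\right)}.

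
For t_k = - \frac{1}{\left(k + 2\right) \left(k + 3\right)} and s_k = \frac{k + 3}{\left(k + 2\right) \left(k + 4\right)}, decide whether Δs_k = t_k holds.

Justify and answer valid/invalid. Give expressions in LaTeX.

Invalid: residual \frac{2 k + 7}{k^{4} + 14 k^{3} + 71 k^{2} + 154 k + 120} ≠ 0.

s_(k+1) = (k + 4)/((k + 3)*(k + 5))
s_(k+1) − s_k = (-k**2 - 7*k - 13)/(k**4 + 14*k**3 + 71*k**2 + 154*k + 120)
(s_(k+1) − s_k) − t_k = (2*k + 7)/(k**4 + 14*k**3 + 71*k**2 + 154*k + 120)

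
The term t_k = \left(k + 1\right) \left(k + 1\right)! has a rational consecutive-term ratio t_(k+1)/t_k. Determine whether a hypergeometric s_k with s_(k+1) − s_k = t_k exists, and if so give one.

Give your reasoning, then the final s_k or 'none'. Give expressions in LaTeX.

s_k = \left(k + 1\right)!

Compute t_(k+1)/t_k: get (k + 2)**2/(k + 1).
Normal form (A,B,C) = (k + 2, 1, k + 1).
Need (k + 2)·f(k+1) − (1)·f(k) = k + 1.
deg f ≤ 0 (via 1,0,1).
Coefficient equations give f(k) = 1.
Get s_k = R·t_k = factorial(k + 1) with R(k) = B(k−1)f(k)/C(k) = 1/(k + 1).
Check: Δs_k = (k + 1)*factorial(k + 1). ✓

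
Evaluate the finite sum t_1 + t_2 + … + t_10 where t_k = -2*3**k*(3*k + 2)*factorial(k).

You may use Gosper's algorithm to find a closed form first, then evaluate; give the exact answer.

Σ = -14142282739194

Ratio r(k) = 3*(k + 1)*(3*k + 5)/(3*k + 2).
Take A(k)=3*k + 3, B(k)=1, C(k)=k + 2/3.
Set up (3*k + 3)·f(k+1) − (1)·f(k) − (k + 2/3) = 0.
Bound: deg f ≤ 0.
Match coefficients ⇒ f(k) = 1/3.
Get s_k = R·t_k = -2*3**k*factorial(k) with R(k) = B(k−1)f(k)/C(k) = 1/(3*k + 2).
s_(k+1) − s_k = -2*3**k*(3*k + 2)*factorial(k) = t_k.
Evaluate s at k=11 and k=1: -14142282739200 and -6; difference -14142282739194.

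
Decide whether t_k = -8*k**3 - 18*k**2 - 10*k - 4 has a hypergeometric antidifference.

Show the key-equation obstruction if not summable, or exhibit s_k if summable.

Yes. s_k = 2*k*(-k**3 - k**2 + k - 1).

Ratio r(k) = (4*k**3 + 21*k**2 + 35*k + 20)/(4*k**3 + 9*k**2 + 5*k + 2).
Factor: A=1; B=1; C=k**3 + 9*k**2/4 + 5*k/4 + 1/2.
Solve (1)·f(k+1) − (1)·f(k) = k**3 + 9*k**2/4 + 5*k/4 + 1/2.
d = 4 from the (0,0,3) case.
Solving with deg f ≤ 4: f(k) = k*(k**3 + k**2 - k + 1)/4.
Then R = B(k−1)f/C = k*(k**3 + k**2 - k + 1)/(4*k**3 + 9*k**2 + 5*k + 2), so s_k = R(k)·t_k = 2*k*(-k**3 - k**2 + k - 1).
s_(k+1) − s_k = -8*k**3 - 18*k**2 - 10*k - 4 = t_k.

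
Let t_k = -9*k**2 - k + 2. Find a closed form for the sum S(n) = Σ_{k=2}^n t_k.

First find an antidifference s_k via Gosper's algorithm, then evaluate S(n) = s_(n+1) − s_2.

S(n) = -3*n**3 - 5*n**2 + 8

Compute t_(k+1)/t_k: get (k + 9*(k + 1)**2 - 1)/(9*k**2 + k - 2).
So A=1 and B=1, with C=k**2 + k/9 - 2/9.
Need (1)·f(k+1) − (1)·f(k) = k**2 + k/9 - 2/9.
Bound: deg f ≤ 3.
A polynomial solution: f(k) = k*(3*k**2 - 4*k - 1)/9.
Then R = B(k−1)f/C = k*(3*k**2 - 4*k - 1)/(9*k**2 + k - 2), so s_k = R(k)·t_k = k*(-3*k**2 + 4*k + 1).
Verify: -9*k**2 - k + 2 matches t_k.
Telescope: S(n) = s_(n+1) − s_(2) = -3*n**3 - 5*n**2 + 2 − (-6) = -3*n**3 - 5*n**2 + 8.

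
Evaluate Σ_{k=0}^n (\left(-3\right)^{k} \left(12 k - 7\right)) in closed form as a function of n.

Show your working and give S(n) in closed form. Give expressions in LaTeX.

S(n) = \left(-3\right)^{n + 1} + \left(-3\right)^{n + 2} n - 4

r(k) = 3*(-12*k - 5)/(12*k - 7) after simplifying.
Factor: A=-3; B=1; C=k - 7/12.
Set up (-3)·f(k+1) − (1)·f(k) − (k - 7/12) = 0.
d = 1 from the (0,0,1) case.
Solving with deg f ≤ 1: f(k) = -(3*k - 4)/12.
Certificate R = B(k−1)f/C = -(3*k - 4)/(12*k - 7) gives s_k = (-3)**k*(4 - 3*k).
Check: Δs_k = (-3)**k*(12*k - 7). ✓
Telescope: S(n) = s_(n+1) − s_(0) = (-3)**(n + 1)*(1 - 3*n) − (4) = (-3)**(n + 1) + (-3)**(n + 2)*n - 4.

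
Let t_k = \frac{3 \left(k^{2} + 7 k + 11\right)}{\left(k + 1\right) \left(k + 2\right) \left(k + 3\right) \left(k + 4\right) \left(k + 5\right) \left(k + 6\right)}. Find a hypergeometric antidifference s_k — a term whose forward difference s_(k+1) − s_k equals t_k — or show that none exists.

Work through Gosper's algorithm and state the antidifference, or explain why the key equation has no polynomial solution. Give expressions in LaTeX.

s_k = \frac{k \left(k^{2} + 9 k + 23\right)}{15 \left(k^{3} + 9 k^{2} + 23 k + 15\right)}

Ratio r(k) = (k + 1)*(7*k + (k + 1)**2 + 18)/((k + 7)*(k**2 + 7*k + 11)).
Factor: A=k + 1; B=k + 7; C=k**2 + 7*k + 11.
Need (k + 1)·f(k+1) − (k + 6)·f(k) = k**2 + 7*k + 11.
Degrees (1,1,2) ⇒ d ≤ 5.
Solve for f: f(k) = k*(k + 2)*(k + 4)*(k**2 + 9*k + 23)/45 (degree 5 ≤ 5).
R(k) = B(k−1)·f(k)/C(k) = k*(k + 2)*(k + 4)*(k + 6)*(k**2 + 9*k + 23)/(45*(k**2 + 7*k + 11)); s_k = R·t_k = k*(k**2 + 9*k + 23)/(15*(k**3 + 9*k**2 + 23*k + 15)).
Check: Δs_k = 3*(k**2 + 7*k + 11)/(k**6 + 21*k**5 + 175*k**4 + 735*k**3 + 1624*k**2 + 1764*k + 720). ✓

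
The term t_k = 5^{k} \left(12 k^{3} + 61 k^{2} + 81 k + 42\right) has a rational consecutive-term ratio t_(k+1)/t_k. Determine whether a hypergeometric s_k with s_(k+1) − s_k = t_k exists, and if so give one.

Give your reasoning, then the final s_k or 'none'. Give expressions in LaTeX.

s_k = 5^{k} \left(3 k^{3} + 4 k^{2} - k + 3\right)

r(k) = 5*(12*k**3 + 97*k**2 + 239*k + 196)/(12*k**3 + 61*k**2 + 81*k + 42) after simplifying.
So A=5 and B=1, with C=k**3 + 61*k**2/12 + 27*k/4 + 7/2.
Set up (5)·f(k+1) − (1)·f(k) − (k**3 + 61*k**2/12 + 27*k/4 + 7/2) = 0.
Degrees (0,0,3) ⇒ d ≤ 3.
Solve for f: f(k) = (3*k**3 + 4*k**2 - k + 3)/12 (degree 3 ≤ 3).
Then R = B(k−1)f/C = (3*k**3 + 4*k**2 - k + 3)/(12*k**3 + 61*k**2 + 81*k + 42), so s_k = R(k)·t_k = 5**k*(3*k**3 + 4*k**2 - k + 3).
Δs = 5**k*(12*k**3 + 61*k**2 + 81*k + 42), as required.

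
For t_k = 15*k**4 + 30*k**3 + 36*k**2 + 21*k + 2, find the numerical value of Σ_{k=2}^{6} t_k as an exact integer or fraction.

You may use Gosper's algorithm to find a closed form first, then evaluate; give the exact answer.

Σ = 50980

r(k) = (15*k**4 + 90*k**3 + 216*k**2 + 243*k + 104)/(15*k**4 + 30*k**3 + 36*k**2 + 21*k + 2) after simplifying.
Gosper form: A/B · C(k+1)/C(k) with A=1, B=1, C=k**4 + 2*k**3 + 12*k**2/5 + 7*k/5 + 2/15.
f must satisfy (1)·f(k+1) − (1)·f(k) = k**4 + 2*k**3 + 12*k**2/5 + 7*k/5 + 2/15.
d = 5 from the (0,0,4) case.
Match coefficients ⇒ f(k) = k*(3*k**4 + 2*k**2 - 3)/15.
So s_k = (B(k−1)f/C)·t_k = (k*(3*k**4 + 2*k**2 - 3)/(15*k**4 + 30*k**3 + 36*k**2 + 21*k + 2))·t_k = k*(3*k**4 + 2*k**2 - 3).
Δs = 15*k**4 + 30*k**3 + 36*k**2 + 21*k + 2, as required.
Σ_(k=2)^(6) t_k = s_(7) − s_(2) = 51086 − (106) = 50980.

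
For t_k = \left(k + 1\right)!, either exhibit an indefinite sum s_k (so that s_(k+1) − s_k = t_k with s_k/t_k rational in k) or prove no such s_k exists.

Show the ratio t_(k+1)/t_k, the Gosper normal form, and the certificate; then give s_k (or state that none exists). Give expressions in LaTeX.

none (Gosper's algorithm certifies no s_k)

t_(k+1)/t_k = k + 2.
Factor: A=k + 2; B=1; C=1.
Need (k + 2)·f(k+1) − (1)·f(k) = 1.
d = -1 from the (1,0,0) case.
d = -1 < 0 ⇒ no nonzero polynomial f; not summable.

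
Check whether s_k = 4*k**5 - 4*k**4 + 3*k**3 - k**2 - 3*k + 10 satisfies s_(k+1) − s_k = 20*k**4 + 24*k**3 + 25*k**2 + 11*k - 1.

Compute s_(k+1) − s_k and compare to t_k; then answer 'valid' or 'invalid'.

Valid — Δs_k = t_k.

s_(k+1) = 4*k**5 + 16*k**4 + 27*k**3 + 24*k**2 + 8*k + 9
s_(k+1) − s_k = 20*k**4 + 24*k**3 + 25*k**2 + 11*k - 1
(s_(k+1) − s_k) − t_k = 0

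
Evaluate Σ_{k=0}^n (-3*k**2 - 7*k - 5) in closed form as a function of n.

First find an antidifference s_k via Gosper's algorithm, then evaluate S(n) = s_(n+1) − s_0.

The ratio is (3*k**2 + 13*k + 15)/(3*k**2 + 7*k + 5).
A = 1, B = 1, C = k**2 + 7*k/3 + 5/3.
f must satisfy (1)·f(k+1) − (1)·f(k) = k**2 + 7*k/3 + 5/3.
d = 3 from the (0,0,2) case.
A polynomial solution: f(k) = k*(k**2 + 2*k + 2)/3.
Get s_k = R·t_k = k*(-k**2 - 2*k - 2) with R(k) = B(k−1)f(k)/C(k) = k*(k**2 + 2*k + 2)/(3*k**2 + 7*k + 5).
s_(k+1) − s_k = -3*k**2 - 7*k - 5 = t_k.
Evaluate: s_(n+1) = -n**3 - 5*n**2 - 9*n - 5; subtract s_(0) = 0 ⇒ S(n) = -n**3 - 5*n**2 - 9*n - 5.

S(n) = -n**3 - 5*n**2 - 9*n - 5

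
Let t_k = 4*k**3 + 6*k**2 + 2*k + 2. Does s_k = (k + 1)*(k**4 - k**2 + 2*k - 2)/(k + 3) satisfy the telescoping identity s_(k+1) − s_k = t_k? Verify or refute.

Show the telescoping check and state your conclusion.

s_(k+1) = (k + 2)*(2*k + (k + 1)**4 - (k + 1)**2)/(k + 4)
s_(k+1) − s_k = 2*(2*k**5 + 14*k**4 + 28*k**3 + 23*k**2 + 13*k + 4)/(k**2 + 7*k + 12)
(s_(k+1) − s_k) − t_k = 2*(-3*k**4 - 18*k**3 - 21*k**2 - 6*k - 8)/(k**2 + 7*k + 12)

Invalid: residual 2*(-3*k**4 - 18*k**3 - 21*k**2 - 6*k - 8)/(k**2 + 7*k + 12) ≠ 0.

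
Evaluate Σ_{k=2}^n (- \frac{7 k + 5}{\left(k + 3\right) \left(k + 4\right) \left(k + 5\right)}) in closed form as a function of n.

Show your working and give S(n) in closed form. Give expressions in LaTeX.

r(k) = (k + 3)*(7*k + 12)/((k + 6)*(7*k + 5)) after simplifying.
Take A(k)=k + 3, B(k)=k + 6, C(k)=k + 5/7.
f must satisfy (k + 3)·f(k+1) − (k + 5)·f(k) = k + 5/7.
d = 2 from the (1,1,1) case.
Coefficient equations give f(k) = k*(13*k + 7)/84.
Certificate R = B(k−1)f/C = k*(k + 5)*(13*k + 7)/(12*(7*k + 5)) gives s_k = k*(-13*k - 7)/(12*(k + 3)*(k + 4)).
s_(k+1) − s_k = (-7*k - 5)/(k**3 + 12*k**2 + 47*k + 60) = t_k.
Evaluate: s_(n+1) = (-13*n**2 - 33*n - 20)/(12*(n**2 + 9*n + 20)); subtract s_(2) = -11/60 ⇒ S(n) = (-9*n**2 - 11*n + 20)/(10*(n**2 + 9*n + 20)).

S(n) = \frac{- 9 n^{2} - 11 n + 20}{10 \left(n^{2} + 9 n + 20\right)}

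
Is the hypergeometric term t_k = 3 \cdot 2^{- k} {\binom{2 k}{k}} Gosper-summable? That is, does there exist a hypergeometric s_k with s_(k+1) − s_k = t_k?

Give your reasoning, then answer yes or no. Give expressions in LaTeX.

Ratio r(k) = (2*k + 1)/(k + 1).
Factor: A=2*k + 1; B=k + 1; C=1.
Solve (2*k + 1)·f(k+1) − (k)·f(k) = 1.
deg f ≤ -1 (via 1,1,0).
Bound -1 < 0, so the key equation has no polynomial solution.

No — key equation has no polynomial f.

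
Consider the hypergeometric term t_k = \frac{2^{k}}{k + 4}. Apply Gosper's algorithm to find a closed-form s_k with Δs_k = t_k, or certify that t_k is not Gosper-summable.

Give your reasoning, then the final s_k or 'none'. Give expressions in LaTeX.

t_(k+1)/t_k = 2*(k + 4)/(k + 5).
A = 2*k + 8, B = k + 5, C = 1.
Set up (2*k + 8)·f(k+1) − (k + 4)·f(k) − (1) = 0.
Degrees (1,1,0) ⇒ d ≤ -1.
deg f ≤ -1 is impossible — no certificate.

none (Gosper's algorithm certifies no s_k)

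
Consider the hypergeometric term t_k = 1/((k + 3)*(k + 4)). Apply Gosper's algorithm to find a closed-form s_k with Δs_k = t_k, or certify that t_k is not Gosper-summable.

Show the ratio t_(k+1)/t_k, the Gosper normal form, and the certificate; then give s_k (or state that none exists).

Ratio r(k) = (k + 3)/(k + 5).
A = k + 3, B = k + 5, C = 1.
f must satisfy (k + 3)·f(k+1) − (k + 4)·f(k) = 1.
d = 1 from the (1,1,0) case.
Solving with deg f ≤ 1: f(k) = k/3.
R(k) = B(k−1)·f(k)/C(k) = k*(k + 4)/3; s_k = R·t_k = k/(3*(k + 3)).
s_(k+1) − s_k = 1/(k**2 + 7*k + 12) = t_k.

s_k = k/(3*(k + 3))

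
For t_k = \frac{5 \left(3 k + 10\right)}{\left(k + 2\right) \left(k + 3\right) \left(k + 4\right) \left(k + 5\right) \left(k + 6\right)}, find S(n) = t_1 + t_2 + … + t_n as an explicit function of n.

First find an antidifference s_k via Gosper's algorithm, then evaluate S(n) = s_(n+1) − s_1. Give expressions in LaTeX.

S(n) = \frac{n \left(n^{2} + 14 n + 63\right)}{18 \left(n^{3} + 14 n^{2} + 63 n + 90\right)}

The ratio is (k + 2)*(3*k + 13)/((k + 7)*(3*k + 10)).
Normal form (A,B,C) = (k + 2, k + 7, k + 10/3).
Key eq: (k + 2)·f(k+1) = (k + 6)·f(k) + (k + 10/3).
deg f ≤ 4 (via 1,1,1).
Coefficient equations give f(k) = k*(k + 3)*(k**2 + 11*k + 38)/120.
Certificate R = B(k−1)f/C = k*(k + 3)*(k + 6)*(k**2 + 11*k + 38)/(40*(3*k + 10)) gives s_k = k*(k**2 + 11*k + 38)/(8*(k**3 + 11*k**2 + 38*k + 40)).
Δs = 5*(3*k + 10)/(k**5 + 20*k**4 + 155*k**3 + 580*k**2 + 1044*k + 720), as required.
s_(n+1) = (n**3 + 14*n**2 + 63*n + 50)/(8*(n**3 + 14*n**2 + 63*n + 90)) and s_(1) = 5/72, so S(n) = n*(n**2 + 14*n + 63)/(18*(n**3 + 14*n**2 + 63*n + 90)).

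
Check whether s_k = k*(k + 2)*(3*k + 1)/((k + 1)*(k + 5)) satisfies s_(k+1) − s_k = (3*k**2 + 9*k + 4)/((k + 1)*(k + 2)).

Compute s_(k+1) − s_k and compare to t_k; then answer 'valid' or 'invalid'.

s_(k+1) = (k + 1)*(k + 3)*(3*k + 4)/((k + 2)*(k + 6))
s_(k+1) − s_k = (3*k**4 + 42*k**3 + 142*k**2 + 173*k + 60)/(k**4 + 14*k**3 + 65*k**2 + 112*k + 60)
(s_(k+1) − s_k) − t_k = 3*(-17*k**2 - 47*k - 20)/(k**4 + 14*k**3 + 65*k**2 + 112*k + 60)

Invalid: residual 3*(-17*k**2 - 47*k - 20)/(k**4 + 14*k**3 + 65*k**2 + 112*k + 60) ≠ 0.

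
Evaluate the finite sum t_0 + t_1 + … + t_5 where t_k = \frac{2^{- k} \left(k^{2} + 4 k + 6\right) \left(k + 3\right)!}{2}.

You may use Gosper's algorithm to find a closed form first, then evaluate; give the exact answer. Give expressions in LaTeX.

Compute t_(k+1)/t_k: get (k + 4)*(4*k + (k + 1)**2 + 10)/(2*(k**2 + 4*k + 6)).
Factor: A=k/2 + 2; B=1; C=k**2 + 4*k + 6.
Key eq: (k/2 + 2)·f(k+1) = (1)·f(k) + (k**2 + 4*k + 6).
deg f ≤ 1 (via 1,0,2).
Coefficient equations give f(k) = 2*(k + 1).
Certificate R = B(k−1)f/C = 2*(k + 1)/(k**2 + 4*k + 6) gives s_k = (k + 1)*factorial(k + 3)/2**k.
Check: Δs_k = (k**2 + 4*k + 6)*factorial(k + 3)/(2*2**k). ✓
Sum = s_(6) − s_(0); s_(6) = 39690, s_(0) = 6 ⇒ 39684.

Σ = 39684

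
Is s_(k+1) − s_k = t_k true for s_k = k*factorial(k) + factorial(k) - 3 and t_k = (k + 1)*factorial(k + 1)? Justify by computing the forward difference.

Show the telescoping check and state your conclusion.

valid; difference matches t_k

s_(k+1) = k**2*factorial(k) + 3*k*factorial(k) + 2*factorial(k) - 3
s_(k+1) − s_k = (k + 1)*factorial(k + 1)
(s_(k+1) − s_k) − t_k = 0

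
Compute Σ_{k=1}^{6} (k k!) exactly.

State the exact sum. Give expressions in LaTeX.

Ratio r(k) = (k + 1)**2/k.
A = k + 1, B = 1, C = k.
f must satisfy (k + 1)·f(k+1) − (1)·f(k) = k.
deg f ≤ 0 (via 1,0,1).
Match coefficients ⇒ f(k) = 1.
R(k) = B(k−1)·f(k)/C(k) = 1/k; s_k = R·t_k = factorial(k).
Check: Δs_k = k*factorial(k). ✓
Telescoping: Σ = s_(7) − s_(1) = 5040 − (1) = 5039.

Σ = 5039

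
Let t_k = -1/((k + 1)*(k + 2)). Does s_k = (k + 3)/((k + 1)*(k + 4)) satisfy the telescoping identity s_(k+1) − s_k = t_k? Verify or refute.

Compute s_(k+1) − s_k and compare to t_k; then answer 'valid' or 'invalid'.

s_(k+1) = (k + 4)/((k + 2)*(k + 5))
s_(k+1) − s_k = (-k**2 - 7*k - 14)/(k**4 + 12*k**3 + 49*k**2 + 78*k + 40)
(s_(k+1) − s_k) − t_k = 2*(k + 3)/(k**4 + 12*k**3 + 49*k**2 + 78*k + 40)

Invalid: residual 2*(k + 3)/(k**4 + 12*k**3 + 49*k**2 + 78*k + 40) ≠ 0.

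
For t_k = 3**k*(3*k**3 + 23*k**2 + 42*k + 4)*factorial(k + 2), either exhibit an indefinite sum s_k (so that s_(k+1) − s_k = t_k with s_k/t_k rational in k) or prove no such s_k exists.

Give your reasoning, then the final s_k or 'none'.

Step 1: r(k) = 3*(3*k**4 + 41*k**3 + 193*k**2 + 363*k + 216)/(3*k**3 + 23*k**2 + 42*k + 4).
So A=3*k + 9 and B=1, with C=k**3 + 23*k**2/3 + 14*k + 4/3.
Key eq: (3*k + 9)·f(k+1) = (1)·f(k) + (k**3 + 23*k**2/3 + 14*k + 4/3).
deg f ≤ 2 (via 1,0,3).
A polynomial solution: f(k) = (k - 1)*(k + 4)/3.
Then R = B(k−1)f/C = (k - 1)*(k + 4)/(3*k**3 + 23*k**2 + 42*k + 4), so s_k = R(k)·t_k = 3**k*(k - 1)*(k + 4)*factorial(k + 2).
s_(k+1) − s_k = 3**k*(3*k**3 + 23*k**2 + 42*k + 4)*factorial(k + 2) = t_k.

s_k = 3**k*(k - 1)*(k + 4)*factorial(k + 2)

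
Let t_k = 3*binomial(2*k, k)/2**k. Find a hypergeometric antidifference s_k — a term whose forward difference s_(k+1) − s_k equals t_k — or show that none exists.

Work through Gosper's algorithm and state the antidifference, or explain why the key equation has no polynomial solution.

none (Gosper's algorithm certifies no s_k)

Step 1: r(k) = (2*k + 1)/(k + 1).
So A=2*k + 1 and B=k + 1, with C=1.
Need (2*k + 1)·f(k+1) − (k)·f(k) = 1.
Degrees (1,1,0) ⇒ d ≤ -1.
Bound -1 < 0, so the key equation has no polynomial solution.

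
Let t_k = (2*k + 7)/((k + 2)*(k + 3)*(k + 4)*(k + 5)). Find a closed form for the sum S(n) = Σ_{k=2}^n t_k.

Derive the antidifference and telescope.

S(n) = (n**2 + 8*n - 9)/(24*(n**2 + 8*n + 15))

Compute t_(k+1)/t_k: get (k + 2)*(2*k + 9)/((k + 6)*(2*k + 7)).
Factor: A=k + 2; B=k + 6; C=k + 7/2.
f must satisfy (k + 2)·f(k+1) − (k + 5)·f(k) = k + 7/2.
From deg A=1, deg B=1, deg C=1: d=3.
Solve for f: f(k) = k*(k + 3)*(k + 6)/16 (degree 3 ≤ 3).
Get s_k = R·t_k = k*(k + 6)/(8*(k**2 + 6*k + 8)) with R(k) = B(k−1)f(k)/C(k) = k*(k + 3)*(k + 5)*(k + 6)/(8*(2*k + 7)).
Check: Δs_k = (2*k + 7)/(k**4 + 14*k**3 + 71*k**2 + 154*k + 120). ✓
Evaluate: s_(n+1) = (n**2 + 8*n + 7)/(8*(n**2 + 8*n + 15)); subtract s_(2) = 1/12 ⇒ S(n) = (n**2 + 8*n - 9)/(24*(n**2 + 8*n + 15)).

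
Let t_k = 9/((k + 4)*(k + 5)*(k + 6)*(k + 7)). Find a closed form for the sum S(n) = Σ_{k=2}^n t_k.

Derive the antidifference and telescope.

S(n) = (n**3 + 18*n**2 + 107*n - 126)/(112*(n**3 + 18*n**2 + 107*n + 210))

Compute t_(k+1)/t_k: get (k + 4)/(k + 8).
A = k + 4, B = k + 8, C = 1.
f must satisfy (k + 4)·f(k+1) − (k + 7)·f(k) = 1.
From deg A=1, deg B=1, deg C=0: d=3.
Coefficient equations give f(k) = k*(k**2 + 15*k + 74)/360.
Then R = B(k−1)f/C = k*(k + 7)*(k**2 + 15*k + 74)/360, so s_k = R(k)·t_k = k*(k**2 + 15*k + 74)/(40*(k + 4)*(k + 5)*(k + 6)).
Check: Δs_k = 9/(k**4 + 22*k**3 + 179*k**2 + 638*k + 840). ✓
Evaluate: s_(n+1) = (n**3 + 18*n**2 + 107*n + 90)/(40*(n**3 + 18*n**2 + 107*n + 210)); subtract s_(2) = 9/560 ⇒ S(n) = (n**3 + 18*n**2 + 107*n - 126)/(112*(n**3 + 18*n**2 + 107*n + 210)).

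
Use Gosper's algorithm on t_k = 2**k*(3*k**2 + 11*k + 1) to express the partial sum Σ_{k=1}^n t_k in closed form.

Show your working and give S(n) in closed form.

S(n) = 6*2**n*n**2 + 10*2**n*n - 2*2**n + 2

Ratio r(k) = 2*(3*k**2 + 17*k + 15)/(3*k**2 + 11*k + 1).
So A=2 and B=1, with C=k**2 + 11*k/3 + 1/3.
Set up (2)·f(k+1) − (1)·f(k) − (k**2 + 11*k/3 + 1/3) = 0.
d = 2 from the (0,0,2) case.
A polynomial solution: f(k) = (3*k**2 - k - 3)/3.
So s_k = (B(k−1)f/C)·t_k = ((3*k**2 - k - 3)/(3*k**2 + 11*k + 1))·t_k = 2**k*(3*k**2 - k - 3).
Verify: 2**k*(3*k**2 + 11*k + 1) matches t_k.
Evaluate: s_(n+1) = 2**(n + 1)*(3*n**2 + 5*n - 1); subtract s_(1) = -2 ⇒ S(n) = 6*2**n*n**2 + 10*2**n*n - 2*2**n + 2.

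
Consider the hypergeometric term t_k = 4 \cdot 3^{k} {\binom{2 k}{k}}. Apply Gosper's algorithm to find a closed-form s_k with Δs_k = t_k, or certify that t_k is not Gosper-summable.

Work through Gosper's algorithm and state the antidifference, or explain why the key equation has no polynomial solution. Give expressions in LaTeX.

no hypergeometric antidifference exists

The ratio is 6*(2*k + 1)/(k + 1).
Gosper form: A/B · C(k+1)/C(k) with A=12*k + 6, B=k + 1, C=1.
Need (12*k + 6)·f(k+1) − (k)·f(k) = 1.
From deg A=1, deg B=1, deg C=0: d=-1.
Bound -1 < 0, so the key equation has no polynomial solution.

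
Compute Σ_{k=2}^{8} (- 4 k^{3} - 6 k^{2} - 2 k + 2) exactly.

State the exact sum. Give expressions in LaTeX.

Step 1: r(k) = (k + 2*(k + 1)**3 + 3*(k + 1)**2)/(2*k**3 + 3*k**2 + k - 1).
Normal form (A,B,C) = (1, 1, k**3 + 3*k**2/2 + k/2 - 1/2).
Solve (1)·f(k+1) − (1)·f(k) = k**3 + 3*k**2/2 + k/2 - 1/2.
Degrees (0,0,3) ⇒ d ≤ 4.
A polynomial solution: f(k) = k*(k**3 - k - 2)/4.
R(k) = B(k−1)·f(k)/C(k) = k*(k**3 - k - 2)/(2*(2*k**3 + 3*k**2 + k - 1)); s_k = R·t_k = k*(-k**3 + k + 2).
Δs = -4*k**3 - 6*k**2 - 2*k + 2, as required.
Σ_(k=2)^(8) t_k = s_(9) − s_(2) = -6462 − (-8) = -6454.

Σ = -6454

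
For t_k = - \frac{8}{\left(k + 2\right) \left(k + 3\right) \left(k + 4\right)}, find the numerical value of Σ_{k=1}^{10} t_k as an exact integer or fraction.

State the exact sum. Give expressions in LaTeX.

Σ = -85/273

Ratio r(k) = (k + 2)/(k + 5).
Gosper form: A/B · C(k+1)/C(k) with A=k + 2, B=k + 5, C=1.
Set up (k + 2)·f(k+1) − (k + 4)·f(k) − (1) = 0.
Degrees (1,1,0) ⇒ d ≤ 2.
Match coefficients ⇒ f(k) = k*(k + 5)/12.
Then R = B(k−1)f/C = k*(k + 4)*(k + 5)/12, so s_k = R(k)·t_k = 2*k*(-k - 5)/(3*(k + 2)*(k + 3)).
s_(k+1) − s_k = -8/(k**3 + 9*k**2 + 26*k + 24) = t_k.
Sum = s_(11) − s_(1); s_(11) = -176/273, s_(1) = -1/3 ⇒ -85/273.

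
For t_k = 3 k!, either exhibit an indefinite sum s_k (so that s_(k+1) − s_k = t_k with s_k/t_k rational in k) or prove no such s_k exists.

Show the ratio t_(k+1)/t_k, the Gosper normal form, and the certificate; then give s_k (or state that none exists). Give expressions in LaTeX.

The ratio is k + 1.
Factor: A=k + 1; B=1; C=1.
Set up (k + 1)·f(k+1) − (1)·f(k) − (1) = 0.
Bound: deg f ≤ -1.
d = -1 < 0 ⇒ no nonzero polynomial f; not summable.

none (Gosper's algorithm certifies no s_k)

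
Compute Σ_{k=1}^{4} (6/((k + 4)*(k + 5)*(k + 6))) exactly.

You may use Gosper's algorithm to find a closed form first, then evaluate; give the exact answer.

Σ = 1/15

r(k) = (k + 4)/(k + 7) after simplifying.
Gosper form: A/B · C(k+1)/C(k) with A=k + 4, B=k + 7, C=1.
Solve (k + 4)·f(k+1) − (k + 6)·f(k) = 1.
From deg A=1, deg B=1, deg C=0: d=2.
Coefficient equations give f(k) = k*(k + 9)/40.
R(k) = B(k−1)·f(k)/C(k) = k*(k + 6)*(k + 9)/40; s_k = R·t_k = 3*k*(k + 9)/(20*(k + 4)*(k + 5)).
Verify: 6/(k**3 + 15*k**2 + 74*k + 120) matches t_k.
Evaluate s at k=5 and k=1: 7/60 and 1/20; difference 1/15.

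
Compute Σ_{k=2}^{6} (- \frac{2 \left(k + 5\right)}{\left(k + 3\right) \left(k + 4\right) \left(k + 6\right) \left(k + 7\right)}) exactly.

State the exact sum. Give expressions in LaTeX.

Σ = -9/520

Step 1: r(k) = (k + 3)*(k + 6)**2/((k + 5)**2*(k + 8)).
Factor: A=k + 3; B=k + 8; C=k**2 + 10*k + 25.
Solve (k + 3)·f(k+1) − (k + 7)·f(k) = k**2 + 10*k + 25.
Degrees (1,1,2) ⇒ d ≤ 4.
Solve for f: f(k) = k*(k + 4)*(k + 5)*(k + 9)/36 (degree 4 ≤ 4).
Certificate R = B(k−1)f/C = k*(k + 4)*(k + 7)*(k + 9)/(36*(k + 5)) gives s_k = k*(-k - 9)/(18*(k**2 + 9*k + 18)).
Check: Δs_k = 2*(-k - 5)/(k**4 + 20*k**3 + 145*k**2 + 450*k + 504). ✓
Σ_(k=2)^(6) t_k = s_(7) − s_(2) = -28/585 − (-11/360) = -9/520.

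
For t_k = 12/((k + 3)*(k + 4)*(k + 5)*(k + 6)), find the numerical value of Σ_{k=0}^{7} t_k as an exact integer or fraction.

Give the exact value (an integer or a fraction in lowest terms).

Σ = 46/715

Compute t_(k+1)/t_k: get (k + 3)/(k + 7).
Normal form (A,B,C) = (k + 3, k + 7, 1).
Key eq: (k + 3)·f(k+1) = (k + 6)·f(k) + (1).
Bound: deg f ≤ 3.
Coefficient equations give f(k) = k*(k**2 + 12*k + 47)/180.
Then R = B(k−1)f/C = k*(k + 6)*(k**2 + 12*k + 47)/180, so s_k = R(k)·t_k = k*(k**2 + 12*k + 47)/(15*(k + 3)*(k + 4)*(k + 5)).
s_(k+1) − s_k = 12/(k**4 + 18*k**3 + 119*k**2 + 342*k + 360) = t_k.
Evaluate s at k=8 and k=0: 46/715 and 0; difference 46/715.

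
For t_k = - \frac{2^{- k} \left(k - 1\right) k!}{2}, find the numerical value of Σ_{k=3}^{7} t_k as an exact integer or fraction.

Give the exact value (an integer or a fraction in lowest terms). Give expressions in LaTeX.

The ratio is k*(k + 1)/(2*(k - 1)).
Normal form (A,B,C) = (k/2 + 1/2, 1, k - 1).
Need (k/2 + 1/2)·f(k+1) − (1)·f(k) = k - 1.
deg f ≤ 0 (via 1,0,1).
A polynomial solution: f(k) = 2.
So s_k = (B(k−1)f/C)·t_k = (2/(k - 1))·t_k = -factorial(k)/2**k.
s_(k+1) − s_k = -(k - 1)*factorial(k)/(2*2**k) = t_k.
Telescoping: Σ = s_(8) − s_(3) = -315/2 − (-3/4) = -627/4.

Σ = -627/4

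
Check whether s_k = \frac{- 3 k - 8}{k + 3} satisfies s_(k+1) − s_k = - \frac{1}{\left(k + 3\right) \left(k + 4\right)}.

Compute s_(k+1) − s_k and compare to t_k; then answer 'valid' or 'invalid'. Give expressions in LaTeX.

Valid — Δs_k = t_k.

s_(k+1) = (-3*k - 11)/(k + 4)
s_(k+1) − s_k = -1/(k**2 + 7*k + 12)
(s_(k+1) − s_k) − t_k = 0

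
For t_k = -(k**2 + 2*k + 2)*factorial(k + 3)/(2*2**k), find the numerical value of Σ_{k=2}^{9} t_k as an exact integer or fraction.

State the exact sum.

t_(k+1)/t_k = (k + 4)*(2*k + (k + 1)**2 + 4)/(2*(k**2 + 2*k + 2)).
Gosper form: A/B · C(k+1)/C(k) with A=k/2 + 2, B=1, C=k**2 + 2*k + 2.
Need (k/2 + 2)·f(k+1) − (1)·f(k) = k**2 + 2*k + 2.
Bound: deg f ≤ 1.
A polynomial solution: f(k) = 2*(k - 1).
Then R = B(k−1)f/C = 2*(k - 1)/(k**2 + 2*k + 2), so s_k = R(k)·t_k = -(k - 1)*factorial(k + 3)/2**k.
Verify: -(k**2 + 2*k + 2)*factorial(k + 3)/(2*2**k) matches t_k.
Evaluate s at k=10 and k=2: -54729675 and -30; difference -54729645.

Σ = -54729645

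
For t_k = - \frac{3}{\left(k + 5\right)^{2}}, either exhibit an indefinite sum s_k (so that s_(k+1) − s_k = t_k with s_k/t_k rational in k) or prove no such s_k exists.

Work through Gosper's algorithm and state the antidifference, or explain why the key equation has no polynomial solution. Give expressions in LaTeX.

Ratio r(k) = (k + 5)**2/(k + 6)**2.
Gosper form: A/B · C(k+1)/C(k) with A=k**2 + 10*k + 25, B=k**2 + 12*k + 36, C=1.
f must satisfy (k**2 + 10*k + 25)·f(k+1) − (k**2 + 10*k + 25)·f(k) = 1.
From deg A=2, deg B=2, deg C=0: d=0.
f = c0 ⇒ A·f(k+1) − B(k−1)·f(k) − C = -1. The system {-1 = 0} is inconsistent; no antidifference.

no hypergeometric antidifference exists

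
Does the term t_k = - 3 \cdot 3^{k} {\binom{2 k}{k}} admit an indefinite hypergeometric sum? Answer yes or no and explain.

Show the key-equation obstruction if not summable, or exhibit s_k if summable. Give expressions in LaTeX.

No. Not Gosper-summable.

The ratio is 6*(2*k + 1)/(k + 1).
A = 12*k + 6, B = k + 1, C = 1.
Key eq: (12*k + 6)·f(k+1) = (k)·f(k) + (1).
deg f ≤ -1 (via 1,1,0).
d = -1 < 0 ⇒ no nonzero polynomial f; not summable.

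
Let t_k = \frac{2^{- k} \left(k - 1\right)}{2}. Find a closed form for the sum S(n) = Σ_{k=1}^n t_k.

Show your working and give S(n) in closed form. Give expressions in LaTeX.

The ratio is k/(2*(k - 1)).
Normal form (A,B,C) = (1/2, 1, k - 1).
Set up (1/2)·f(k+1) − (1)·f(k) − (k - 1) = 0.
Bound: deg f ≤ 1.
A polynomial solution: f(k) = -2*k.
So s_k = (B(k−1)f/C)·t_k = (-2*k/(k - 1))·t_k = -k/2**k.
Verify: (k - 1)/(2*2**k) matches t_k.
Evaluate: s_(n+1) = 2**(-n - 1)*(-n - 1); subtract s_(1) = -1/2 ⇒ S(n) = 2**(-n - 1)*(2**n - n - 1).

S(n) = 2^{- n - 1} \left(2^{n} - n - 1\right)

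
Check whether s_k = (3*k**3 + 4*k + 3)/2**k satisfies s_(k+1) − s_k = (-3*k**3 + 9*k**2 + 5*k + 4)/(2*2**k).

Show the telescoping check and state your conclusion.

Valid: the claim telescopes to t_k.

s_(k+1) = (4*k + 3*(k + 1)**3 + 7)/(2*2**k)
s_(k+1) − s_k = (-3*k**3 + 9*k**2 + 5*k + 4)/(2*2**k)
(s_(k+1) − s_k) − t_k = 0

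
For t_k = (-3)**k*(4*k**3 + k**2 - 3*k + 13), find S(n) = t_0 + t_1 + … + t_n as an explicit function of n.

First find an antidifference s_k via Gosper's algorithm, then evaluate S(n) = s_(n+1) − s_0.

t_(k+1)/t_k = 3*(-4*k**3 - 13*k**2 - 11*k - 15)/(4*k**3 + k**2 - 3*k + 13).
Gosper form: A/B · C(k+1)/C(k) with A=-3, B=1, C=k**3 + k**2/4 - 3*k/4 + 13/4.
Key eq: (-3)·f(k+1) = (1)·f(k) + (k**3 + k**2/4 - 3*k/4 + 13/4).
d = 3 from the (0,0,3) case.
A polynomial solution: f(k) = -(k**3 - 2*k**2 + 4)/4.
Then R = B(k−1)f/C = -(k**3 - 2*k**2 + 4)/(4*k**3 + k**2 - 3*k + 13), so s_k = R(k)·t_k = (-3)**k*(-k**3 + 2*k**2 - 4).
Δs = (-3)**k*(4*k**3 + k**2 - 3*k + 13), as required.
Σ_(k=0)^n t_k = s_(n+1) − s_(0) = ((-3)**(n + 1)*(-n**3 - n**2 + n - 3)) − (-4), i.e. -(-3)**(n + 1)*n**3 - (-3)**(n + 1)*n**2 + (-3)**(n + 1)*n + (-3)**(n + 2) + 4.

S(n) = -(-3)**(n + 1)*n**3 - (-3)**(n + 1)*n**2 + (-3)**(n + 1)*n + (-3)**(n + 2) + 4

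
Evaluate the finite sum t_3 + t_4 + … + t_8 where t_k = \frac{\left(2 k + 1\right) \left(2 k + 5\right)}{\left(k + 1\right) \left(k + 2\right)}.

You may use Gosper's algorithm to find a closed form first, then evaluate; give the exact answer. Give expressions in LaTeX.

Ratio r(k) = (k + 1)*(2*k + 3)*(2*k + 7)/((k + 3)*(2*k + 1)*(2*k + 5)).
Factor: A=k + 1; B=k + 3; C=k**2 + 3*k + 5/4.
Key eq: (k + 1)·f(k+1) = (k + 2)·f(k) + (k**2 + 3*k + 5/4).
From deg A=1, deg B=1, deg C=2: d=2.
Solving with deg f ≤ 2: f(k) = k*(4*k + 1)/4.
Get s_k = R·t_k = k*(4*k + 1)/(k + 1) with R(k) = B(k−1)f(k)/C(k) = k*(k + 2)*(4*k + 1)/((2*k + 1)*(2*k + 5)).
Δs = (4*k**2 + 12*k + 5)/(k**2 + 3*k + 2), as required.
Sum = s_(9) − s_(3); s_(9) = 333/10, s_(3) = 39/4 ⇒ 471/20.

Σ = 471/20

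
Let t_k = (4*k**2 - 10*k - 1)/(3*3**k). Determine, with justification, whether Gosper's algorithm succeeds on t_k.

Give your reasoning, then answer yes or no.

t_(k+1)/t_k = (4*k**2 - 2*k - 7)/(3*(4*k**2 - 10*k - 1)).
So A=1/3 and B=1, with C=k**2 - 5*k/2 - 1/4.
Need (1/3)·f(k+1) − (1)·f(k) = k**2 - 5*k/2 - 1/4.
From deg A=0, deg B=0, deg C=2: d=2.
Match coefficients ⇒ f(k) = -3*(2*k**2 - 3*k - 1)/4.
Certificate R = B(k−1)f/C = -3*(2*k**2 - 3*k - 1)/(4*k**2 - 10*k - 1) gives s_k = (-2*k**2 + 3*k + 1)/3**k.
Verify: (4*k**2 - 10*k - 1)/(3*3**k) matches t_k.

Yes. s_k = (-2*k**2 + 3*k + 1)/3**k.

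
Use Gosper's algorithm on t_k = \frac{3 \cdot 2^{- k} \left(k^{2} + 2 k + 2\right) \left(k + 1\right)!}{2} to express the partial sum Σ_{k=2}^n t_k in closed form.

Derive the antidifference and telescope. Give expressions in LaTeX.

The ratio is (k + 2)*(2*k + (k + 1)**2 + 4)/(2*(k**2 + 2*k + 2)).
Gosper form: A/B · C(k+1)/C(k) with A=k/2 + 1, B=1, C=k**2 + 2*k + 2.
f must satisfy (k/2 + 1)·f(k+1) − (1)·f(k) = k**2 + 2*k + 2.
d = 1 from the (1,0,2) case.
Match coefficients ⇒ f(k) = 2*(k + 1).
R(k) = B(k−1)·f(k)/C(k) = 2*(k + 1)/(k**2 + 2*k + 2); s_k = R·t_k = 3*(k + 1)*factorial(k + 1)/2**k.
Check: Δs_k = 3*(k**2 + 2*k + 2)*factorial(k + 1)/(2*2**k). ✓
s_(n+1) = 3*2**(-n - 1)*(n + 2)*factorial(n + 2) and s_(2) = 27/2, so S(n) = 3*2**(-n - 1)*(-9*2**n + n**3*factorial(n) + 5*n**2*factorial(n) + 8*n*factorial(n) + 4*factorial(n)).

S(n) = 3 \cdot 2^{- n - 1} \left(- 9 \cdot 2^{n} + n^{3} n! + 5 n^{2} n! + 8 n n! + 4 n!\right)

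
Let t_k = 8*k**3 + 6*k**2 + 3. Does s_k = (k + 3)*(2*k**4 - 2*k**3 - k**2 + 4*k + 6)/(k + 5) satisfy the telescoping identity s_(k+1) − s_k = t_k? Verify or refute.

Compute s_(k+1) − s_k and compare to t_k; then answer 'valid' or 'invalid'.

s_(k+1) = (2*k**5 + 14*k**4 + 29*k**3 + 24*k**2 + 25*k + 36)/(k + 6)
s_(k+1) − s_k = (8*k**5 + 82*k**4 + 210*k**3 + 121*k**2 + 35*k + 72)/(k**2 + 11*k + 30)
(s_(k+1) − s_k) − t_k = 2*(-6*k**4 - 48*k**3 - 31*k**2 + k - 9)/(k**2 + 11*k + 30)

Invalid: residual 2*(-6*k**4 - 48*k**3 - 31*k**2 + k - 9)/(k**2 + 11*k + 30) ≠ 0.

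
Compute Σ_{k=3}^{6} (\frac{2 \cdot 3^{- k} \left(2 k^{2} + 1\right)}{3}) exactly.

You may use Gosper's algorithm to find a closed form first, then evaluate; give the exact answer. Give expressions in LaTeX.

Σ = 2072/2187

The ratio is (2*(k + 1)**2 + 1)/(3*(2*k**2 + 1)).
Gosper form: A/B · C(k+1)/C(k) with A=1/3, B=1, C=k**2 + 1/2.
Need (1/3)·f(k+1) − (1)·f(k) = k**2 + 1/2.
deg f ≤ 2 (via 0,0,2).
A polynomial solution: f(k) = -3*(2*k**2 + 2*k + 3)/4.
R(k) = B(k−1)·f(k)/C(k) = -3*(2*k**2 + 2*k + 3)/(2*(2*k**2 + 1)); s_k = R·t_k = (-2*k**2 - 2*k - 3)/3**k.
Δs = 2*(2*k**2 + 1)/(3*3**k), as required.
Evaluate s at k=7 and k=3: -115/2187 and -1; difference 2072/2187.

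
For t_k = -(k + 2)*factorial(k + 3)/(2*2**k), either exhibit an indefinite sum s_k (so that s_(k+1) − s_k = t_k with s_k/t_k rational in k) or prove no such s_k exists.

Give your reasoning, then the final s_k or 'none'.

s_k = -factorial(k + 3)/2**k

t_(k+1)/t_k = (k + 3)*(k + 4)/(2*(k + 2)).
Gosper form: A/B · C(k+1)/C(k) with A=k/2 + 2, B=1, C=k + 2.
Key eq: (k/2 + 2)·f(k+1) = (1)·f(k) + (k + 2).
Degrees (1,0,1) ⇒ d ≤ 0.
Match coefficients ⇒ f(k) = 2.
Certificate R = B(k−1)f/C = 2/(k + 2) gives s_k = -factorial(k + 3)/2**k.
Δs = -(k + 2)*factorial(k + 3)/(2*2**k), as required.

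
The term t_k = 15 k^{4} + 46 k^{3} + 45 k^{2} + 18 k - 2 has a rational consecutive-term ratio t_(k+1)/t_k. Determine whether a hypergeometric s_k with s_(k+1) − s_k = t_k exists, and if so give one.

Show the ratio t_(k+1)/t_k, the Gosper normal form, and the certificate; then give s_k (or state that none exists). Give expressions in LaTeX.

s_k = k \left(3 k^{4} + 4 k^{3} - 3 k^{2} - 2 k - 4\right)

Step 1: r(k) = (15*k**4 + 106*k**3 + 273*k**2 + 306*k + 122)/(15*k**4 + 46*k**3 + 45*k**2 + 18*k - 2).
Factor: A=1; B=1; C=k**4 + 46*k**3/15 + 3*k**2 + 6*k/5 - 2/15.
Set up (1)·f(k+1) − (1)·f(k) − (k**4 + 46*k**3/15 + 3*k**2 + 6*k/5 - 2/15) = 0.
deg f ≤ 5 (via 0,0,4).
Match coefficients ⇒ f(k) = k*(3*k**4 + 4*k**3 - 3*k**2 - 2*k - 4)/15.
R(k) = B(k−1)·f(k)/C(k) = k*(3*k**4 + 4*k**3 - 3*k**2 - 2*k - 4)/(15*k**4 + 46*k**3 + 45*k**2 + 18*k - 2); s_k = R·t_k = k*(3*k**4 + 4*k**3 - 3*k**2 - 2*k - 4).
s_(k+1) − s_k = 15*k**4 + 46*k**3 + 45*k**2 + 18*k - 2 = t_k.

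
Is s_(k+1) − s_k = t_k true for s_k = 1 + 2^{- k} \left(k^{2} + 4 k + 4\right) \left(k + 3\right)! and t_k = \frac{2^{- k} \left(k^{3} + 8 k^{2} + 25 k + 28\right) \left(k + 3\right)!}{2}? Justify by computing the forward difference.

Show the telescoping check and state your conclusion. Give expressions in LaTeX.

s_(k+1) = 2**(-k - 1)*(4*k + (k + 1)**2 + 8)*factorial(k + 4) + 1
s_(k+1) − s_k = (k**3 + 8*k**2 + 25*k + 28)*factorial(k + 3)/(2*2**k)
(s_(k+1) − s_k) − t_k = 0

Valid: the claim telescopes to t_k.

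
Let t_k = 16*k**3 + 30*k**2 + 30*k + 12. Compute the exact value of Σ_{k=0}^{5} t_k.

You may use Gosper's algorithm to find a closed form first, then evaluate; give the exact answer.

Σ = 5772

Step 1: r(k) = (8*k**3 + 39*k**2 + 69*k + 44)/(8*k**3 + 15*k**2 + 15*k + 6).
So A=1 and B=1, with C=k**3 + 15*k**2/8 + 15*k/8 + 3/4.
Set up (1)·f(k+1) − (1)·f(k) − (k**3 + 15*k**2/8 + 15*k/8 + 3/4) = 0.
Bound: deg f ≤ 4.
Coefficient equations give f(k) = k*(2*k + 1)*(k**2 + 1)/8.
R(k) = B(k−1)·f(k)/C(k) = k*(2*k + 1)*(k**2 + 1)/(8*k**3 + 15*k**2 + 15*k + 6); s_k = R·t_k = 2*k*(2*k**3 + k**2 + 2*k + 1).
s_(k+1) − s_k = 16*k**3 + 30*k**2 + 30*k + 12 = t_k.
Telescoping: Σ = s_(6) − s_(0) = 5772 − (0) = 5772.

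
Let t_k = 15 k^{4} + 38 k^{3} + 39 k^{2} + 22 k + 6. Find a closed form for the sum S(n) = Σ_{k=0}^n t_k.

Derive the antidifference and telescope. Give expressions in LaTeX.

Ratio r(k) = (15*k**4 + 98*k**3 + 243*k**2 + 274*k + 120)/(15*k**4 + 38*k**3 + 39*k**2 + 22*k + 6).
So A=1 and B=1, with C=k**4 + 38*k**3/15 + 13*k**2/5 + 22*k/15 + 2/5.
f must satisfy (1)·f(k+1) − (1)·f(k) = k**4 + 38*k**3/15 + 13*k**2/5 + 22*k/15 + 2/5.
Bound: deg f ≤ 5.
Solve for f: f(k) = k*(k + 1)*(3*k**3 - k**2 + 1)/15 (degree 5 ≤ 5).
Then R = B(k−1)f/C = k*(3*k**3 - k**2 + 1)/(15*k**3 + 23*k**2 + 16*k + 6), so s_k = R(k)·t_k = k*(3*k**4 + 2*k**3 - k**2 + k + 1).
Δs = 15*k**4 + 38*k**3 + 39*k**2 + 22*k + 6, as required.
Telescope: S(n) = s_(n+1) − s_(0) = 3*n**5 + 17*n**4 + 37*n**3 + 40*n**2 + 23*n + 6 − (0) = 3*n**5 + 17*n**4 + 37*n**3 + 40*n**2 + 23*n + 6.

S(n) = 3 n^{5} + 17 n^{4} + 37 n^{3} + 40 n^{2} + 23 n + 6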